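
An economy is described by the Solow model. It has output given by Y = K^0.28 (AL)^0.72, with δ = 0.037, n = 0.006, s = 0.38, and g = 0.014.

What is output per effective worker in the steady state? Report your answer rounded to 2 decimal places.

y* ≈ 2.09

Steady state requires s·f(k) = (n + g + δ)·k, i.e. s·k^α = (n + g + δ)·k.
Rearranging, k^(1−α) = s / (n + g + δ).
k^0.72 = 0.38 / (0.006 + 0.014 + 0.037) = 0.38 / 0.057 = 6.6667
k* = 6.6667^(1/0.72) ≈ 13.9419
y* = (k*)^α = 13.9419^0.28 ≈ 2.0913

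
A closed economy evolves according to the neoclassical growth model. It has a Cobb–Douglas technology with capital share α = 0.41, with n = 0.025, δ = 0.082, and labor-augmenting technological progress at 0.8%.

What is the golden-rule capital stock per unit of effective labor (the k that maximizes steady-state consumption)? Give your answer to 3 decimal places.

The golden rule sets f'(k) = n + g + δ, i.e. α·k^(α−1) = n + g + δ.
So k^(1−α) = α / (n + g + δ) = 0.41 / 0.115 = 3.5652.
k_gold = 3.5652^(1/0.59) ≈ 8.6245

k_gold ≈ 8.625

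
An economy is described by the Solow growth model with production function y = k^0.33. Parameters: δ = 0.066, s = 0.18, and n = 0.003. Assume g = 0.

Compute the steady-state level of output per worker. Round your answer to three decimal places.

At the steady state, Δk = 0, so s·k^α = (n + δ)·k.
Dividing both sides by k: k^(1−α) = s / (n + δ).
k^0.67 = 0.18 / (0.003 + 0.066) = 0.18 / 0.069 = 2.6087
k* = 2.6087^(1/0.67) ≈ 4.1834
y* = (k*)^α = 4.1834^0.33 ≈ 1.6036

y* = 1.604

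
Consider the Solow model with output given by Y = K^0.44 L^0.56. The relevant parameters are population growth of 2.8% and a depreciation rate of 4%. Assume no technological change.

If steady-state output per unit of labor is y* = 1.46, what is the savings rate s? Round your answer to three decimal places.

s ≈ 0.110

Steady state requires s·f(k) = (n + δ)·k, i.e. s·k^α = (n + δ)·k.
Since y* = [s/(n + δ)]^(α/(1−α)), we have s/(n + δ) = (y*)^((1−α)/α) = 1.46^1.2727 = 1.6187.
Therefore s = 1.6187 × (n + δ) = 1.6187 × 0.068 = 0.1101.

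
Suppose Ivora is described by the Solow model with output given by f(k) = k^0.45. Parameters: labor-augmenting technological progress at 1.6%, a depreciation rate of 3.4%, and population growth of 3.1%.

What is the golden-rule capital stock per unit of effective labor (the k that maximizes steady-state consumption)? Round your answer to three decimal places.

The golden rule sets f'(k) = n + g + δ, i.e. α·k^(α−1) = n + g + δ.
So k^(1−α) = α / (n + g + δ) = 0.45 / 0.081 = 5.5556.
k_gold = 5.5556^(1/0.55) ≈ 22.5973

k_gold ≈ 22.597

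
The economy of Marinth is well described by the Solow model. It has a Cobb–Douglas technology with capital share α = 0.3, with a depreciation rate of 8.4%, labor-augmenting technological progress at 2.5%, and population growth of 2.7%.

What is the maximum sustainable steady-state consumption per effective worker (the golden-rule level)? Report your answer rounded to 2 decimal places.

At the golden rule, f'(k) = n + g + δ, so α·k^(α−1) = n + g + δ and k_gold = (α/(n + g + δ))^(1/(1−α)).
k_gold = (0.3/0.136)^(1/0.7) = 2.2059^1.4286 ≈ 3.0963
c_gold = f(k_gold) − (n + g + δ)·k_gold = 1.4036 − 0.136×3.0963 ≈ 0.9825

c_gold ≈ 0.98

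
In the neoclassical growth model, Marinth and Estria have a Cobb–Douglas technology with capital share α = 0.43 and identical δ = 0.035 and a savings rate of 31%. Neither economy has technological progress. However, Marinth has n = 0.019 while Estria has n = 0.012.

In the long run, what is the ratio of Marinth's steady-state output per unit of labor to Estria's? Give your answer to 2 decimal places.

Steady-state y* = [s/(n + δ)]^(α/(1−α)), so the ratio is [ (s_M/(n + δ)_M) / (s_E/(n + δ)_E) ]^0.7544.
s_M/(n + δ)_M = 0.31/0.054 = 5.7407; s_E/(n + δ)_E = 0.31/0.047 = 6.5957.
Ratio = (5.7407/6.5957)^0.7544 = 0.8704^0.7544 ≈ 0.9006

ratio ≈ 0.90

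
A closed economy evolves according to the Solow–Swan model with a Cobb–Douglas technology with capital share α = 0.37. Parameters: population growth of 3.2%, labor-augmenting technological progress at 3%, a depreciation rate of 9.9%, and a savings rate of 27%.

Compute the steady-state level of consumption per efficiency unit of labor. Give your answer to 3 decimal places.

c* ≈ 0.989

Steady state requires s·f(k) = (n + g + δ)·k, i.e. s·k^α = (n + g + δ)·k.
Dividing both sides by k: k^(1−α) = s / (n + g + δ).
k^0.63 = 0.27 / (0.032 + 0.030 + 0.099) = 0.27 / 0.161 = 1.6770
k* = 1.6770^(1/0.63) ≈ 2.2720
y* = (k*)^α = 2.2720^0.37 ≈ 1.3548
c* = (1 − s)·y* = (1 − 0.27) × 1.3548 ≈ 0.9890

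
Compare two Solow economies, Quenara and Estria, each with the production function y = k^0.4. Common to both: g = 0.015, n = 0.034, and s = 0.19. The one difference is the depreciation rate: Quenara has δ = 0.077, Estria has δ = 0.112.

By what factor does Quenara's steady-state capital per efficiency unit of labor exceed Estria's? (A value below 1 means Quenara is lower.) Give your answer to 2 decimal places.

Steady-state k* = [s/(n + g + δ)]^(1/(1−α)), so the ratio is [ (s_Q/(n + g + δ)_Q) / (s_E/(n + g + δ)_E) ]^1.6667.
s_Q/(n + g + δ)_Q = 0.19/0.126 = 1.5079; s_E/(n + g + δ)_E = 0.19/0.161 = 1.1801.
Ratio = (1.5079/1.1801)^1.6667 = 1.2778^1.6667 ≈ 1.5047

k*_Q / k*_E ≈ 1.50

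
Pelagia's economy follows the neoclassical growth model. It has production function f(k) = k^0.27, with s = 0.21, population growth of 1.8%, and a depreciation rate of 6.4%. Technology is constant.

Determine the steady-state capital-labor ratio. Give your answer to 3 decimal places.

Steady state requires s·f(k) = (n + δ)·k, i.e. s·k^α = (n + δ)·k.
Rearranging, k^(1−α) = s / (n + δ).
k^0.73 = 0.21 / (0.018 + 0.064) = 0.21 / 0.082 = 2.5610
k* = 2.5610^(1/0.73) ≈ 3.6263

k* = 3.626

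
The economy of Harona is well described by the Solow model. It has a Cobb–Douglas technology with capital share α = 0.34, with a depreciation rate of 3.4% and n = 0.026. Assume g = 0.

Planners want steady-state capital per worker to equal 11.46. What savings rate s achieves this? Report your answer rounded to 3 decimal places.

s ≈ 0.300

At the steady state, Δk = 0, so s·k^α = (n + δ)·k.
So s / (n + δ) = (k*)^(1−α) = 11.46^0.66 = 5.0011.
Therefore s = 5.0011 × (n + δ) = 5.0011 × 0.060 = 0.3001.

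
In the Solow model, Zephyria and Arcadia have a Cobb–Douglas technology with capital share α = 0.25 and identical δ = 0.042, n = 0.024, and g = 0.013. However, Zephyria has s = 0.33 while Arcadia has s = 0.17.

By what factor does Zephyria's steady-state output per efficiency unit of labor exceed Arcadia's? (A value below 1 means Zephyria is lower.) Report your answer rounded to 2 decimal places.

Steady-state y* = [s/(n + g + δ)]^(α/(1−α)), so the ratio is [ (s_Z/(n + g + δ)_Z) / (s_A/(n + g + δ)_A) ]^0.3333.
s_Z/(n + g + δ)_Z = 0.33/0.079 = 4.1772; s_A/(n + g + δ)_A = 0.17/0.079 = 2.1519.
Ratio = (4.1772/2.1519)^0.3333 = 1.9412^0.3333 ≈ 1.2474

ratio ≈ 1.25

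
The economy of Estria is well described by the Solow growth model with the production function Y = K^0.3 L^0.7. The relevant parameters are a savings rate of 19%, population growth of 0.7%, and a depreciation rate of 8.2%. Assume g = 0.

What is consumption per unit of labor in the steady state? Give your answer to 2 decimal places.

In steady state, investment equals break-even investment: s·k^α = (n + δ)·k.
Dividing both sides by k: k^(1−α) = s / (n + δ).
k^0.7 = 0.19 / (0.007 + 0.082) = 0.19 / 0.089 = 2.1348
k* = 2.1348^(1/0.7) ≈ 2.9547
y* = (k*)^α = 2.9547^0.3 ≈ 1.3841
c* = (1 − s)·y* = (1 − 0.19) × 1.3841 ≈ 1.1211

c* = 1.12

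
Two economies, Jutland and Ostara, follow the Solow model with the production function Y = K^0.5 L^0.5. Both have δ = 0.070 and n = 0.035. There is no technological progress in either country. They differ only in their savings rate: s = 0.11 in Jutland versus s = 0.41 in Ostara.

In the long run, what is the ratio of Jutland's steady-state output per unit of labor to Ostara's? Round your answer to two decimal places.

ratio ≈ 0.27

Steady-state y* = [s/(n + δ)]^(α/(1−α)), so the ratio is [ (s_J/(n + δ)_J) / (s_O/(n + δ)_O) ]^1.
s_J/(n + δ)_J = 0.11/0.105 = 1.0476; s_O/(n + δ)_O = 0.41/0.105 = 3.9048.
Ratio = (1.0476/3.9048)^1 = 0.2683^1 ≈ 0.2683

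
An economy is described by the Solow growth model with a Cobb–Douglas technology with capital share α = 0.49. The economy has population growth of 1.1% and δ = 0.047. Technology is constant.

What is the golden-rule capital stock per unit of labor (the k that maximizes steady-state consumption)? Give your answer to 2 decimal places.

The golden rule sets f'(k) = n + δ, i.e. α·k^(α−1) = n + δ.
So k^(1−α) = α / (n + δ) = 0.49 / 0.058 = 8.4483.
k_gold = 8.4483^(1/0.51) ≈ 65.6440

k_gold ≈ 65.64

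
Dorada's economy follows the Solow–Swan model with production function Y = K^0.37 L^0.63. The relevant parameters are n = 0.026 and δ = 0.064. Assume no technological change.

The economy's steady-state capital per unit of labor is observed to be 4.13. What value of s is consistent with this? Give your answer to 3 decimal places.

Steady state requires s·f(k) = (n + δ)·k, i.e. s·k^α = (n + δ)·k.
So s / (n + δ) = (k*)^(1−α) = 4.13^0.63 = 2.4437.
Therefore s = 2.4437 × (n + δ) = 2.4437 × 0.090 = 0.2199.

s ≈ 0.220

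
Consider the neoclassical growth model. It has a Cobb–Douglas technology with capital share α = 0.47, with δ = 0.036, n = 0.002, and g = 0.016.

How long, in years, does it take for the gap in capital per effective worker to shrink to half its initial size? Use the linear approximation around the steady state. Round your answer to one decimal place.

about 24.2 years

Near the steady state the convergence rate is λ = (1 − α)(n + g + δ).
λ = (1 − 0.47) × 0.054 = 0.53 × 0.054 = 0.02862
Half-life = ln 2 / λ = 0.6931 / 0.02862 ≈ 24.22 years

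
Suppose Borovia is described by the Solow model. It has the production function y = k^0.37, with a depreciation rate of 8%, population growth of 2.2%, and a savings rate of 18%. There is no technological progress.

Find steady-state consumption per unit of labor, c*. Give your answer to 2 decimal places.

c* = 1.14

At the steady state, Δk = 0, so s·k^α = (n + δ)·k.
Rearranging, k^(1−α) = s / (n + δ).
k^0.63 = 0.18 / (0.022 + 0.080) = 0.18 / 0.102 = 1.7647
k* = 1.7647^(1/0.63) ≈ 2.4634
y* = (k*)^α = 2.4634^0.37 ≈ 1.3959
c* = (1 − s)·y* = (1 − 0.18) × 1.3959 ≈ 1.1446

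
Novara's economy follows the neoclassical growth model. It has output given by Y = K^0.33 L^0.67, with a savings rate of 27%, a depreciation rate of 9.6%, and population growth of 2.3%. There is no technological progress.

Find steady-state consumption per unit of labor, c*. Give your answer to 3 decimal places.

At the steady state, Δk = 0, so s·k^α = (n + δ)·k.
Dividing both sides by k: k^(1−α) = s / (n + δ).
k^0.67 = 0.27 / (0.023 + 0.096) = 0.27 / 0.119 = 2.2689
k* = 2.2689^(1/0.67) ≈ 3.3968
y* = (k*)^α = 3.3968^0.33 ≈ 1.4971
c* = (1 − s)·y* = (1 − 0.27) × 1.4971 ≈ 1.0929

c* ≈ 1.093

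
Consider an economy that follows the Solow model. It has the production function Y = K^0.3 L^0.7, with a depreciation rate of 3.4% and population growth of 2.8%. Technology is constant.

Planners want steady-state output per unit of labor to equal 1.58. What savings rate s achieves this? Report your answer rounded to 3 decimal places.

Steady state requires s·f(k) = (n + δ)·k, i.e. s·k^α = (n + δ)·k.
Since y* = [s/(n + δ)]^(α/(1−α)), we have s/(n + δ) = (y*)^((1−α)/α) = 1.58^2.3333 = 2.9075.
Therefore s = 2.9075 × (n + δ) = 2.9075 × 0.062 = 0.1803.

s ≈ 0.180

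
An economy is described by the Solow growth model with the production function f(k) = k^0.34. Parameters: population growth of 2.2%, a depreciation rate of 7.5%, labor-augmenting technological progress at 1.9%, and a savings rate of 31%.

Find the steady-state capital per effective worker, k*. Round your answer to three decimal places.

k* ≈ 4.434

Steady state requires s·f(k) = (n + g + δ)·k, i.e. s·k^α = (n + g + δ)·k.
Dividing both sides by k: k^(1−α) = s / (n + g + δ).
k^0.66 = 0.31 / (0.022 + 0.019 + 0.075) = 0.31 / 0.116 = 2.6724
k* = 2.6724^(1/0.66) ≈ 4.4343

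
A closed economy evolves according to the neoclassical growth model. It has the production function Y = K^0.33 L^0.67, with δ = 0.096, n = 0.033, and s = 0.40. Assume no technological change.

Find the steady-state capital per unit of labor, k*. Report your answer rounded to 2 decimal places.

At the steady state, Δk = 0, so s·k^α = (n + δ)·k.
Rearranging, k^(1−α) = s / (n + δ).
k^0.67 = 0.40 / (0.033 + 0.096) = 0.40 / 0.129 = 3.1008
k* = 3.1008^(1/0.67) ≈ 5.4143

k* = 5.41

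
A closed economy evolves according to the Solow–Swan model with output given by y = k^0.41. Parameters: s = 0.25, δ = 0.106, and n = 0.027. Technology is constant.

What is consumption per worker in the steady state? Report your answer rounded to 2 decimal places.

At the steady state, Δk = 0, so s·k^α = (n + δ)·k.
Dividing both sides by k: k^(1−α) = s / (n + δ).
k^0.59 = 0.25 / (0.027 + 0.106) = 0.25 / 0.133 = 1.8797
k* = 1.8797^(1/0.59) ≈ 2.9145
y* = (k*)^α = 2.9145^0.41 ≈ 1.5505
c* = (1 − s)·y* = (1 − 0.25) × 1.5505 ≈ 1.1629

c* ≈ 1.16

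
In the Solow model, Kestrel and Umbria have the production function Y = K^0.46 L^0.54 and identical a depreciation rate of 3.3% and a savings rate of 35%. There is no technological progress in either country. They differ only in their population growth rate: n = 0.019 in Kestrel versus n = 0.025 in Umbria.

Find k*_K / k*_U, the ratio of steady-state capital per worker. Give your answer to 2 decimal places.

k*_K / k*_U ≈ 1.22

Steady-state k* = [s/(n + δ)]^(1/(1−α)), so the ratio is [ (s_K/(n + δ)_K) / (s_U/(n + δ)_U) ]^1.8519.
s_K/(n + δ)_K = 0.35/0.052 = 6.7308; s_U/(n + δ)_U = 0.35/0.058 = 6.0345.
Ratio = (6.7308/6.0345)^1.8519 = 1.1154^1.8519 ≈ 1.2242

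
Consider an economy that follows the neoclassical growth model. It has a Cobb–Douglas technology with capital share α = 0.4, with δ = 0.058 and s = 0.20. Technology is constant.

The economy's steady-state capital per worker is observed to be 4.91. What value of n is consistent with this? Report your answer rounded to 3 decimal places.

n ≈ 0.019

In steady state, investment equals break-even investment: s·k^α = (n + δ)·k.
So s / (n + δ) = (k*)^(1−α) = 4.91^0.6 = 2.5981.
Therefore n + δ = s / 2.5981 = 0.20 / 2.5981 = 0.0770, so n = 0.0770 − 0.058 = 0.0190.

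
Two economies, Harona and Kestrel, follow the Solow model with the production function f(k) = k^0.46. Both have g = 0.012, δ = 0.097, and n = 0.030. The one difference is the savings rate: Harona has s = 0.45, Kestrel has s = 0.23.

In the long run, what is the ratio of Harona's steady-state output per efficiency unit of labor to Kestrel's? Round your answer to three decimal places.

Steady-state y* = [s/(n + g + δ)]^(α/(1−α)), so the ratio is [ (s_H/(n + g + δ)_H) / (s_K/(n + g + δ)_K) ]^0.8519.
s_H/(n + g + δ)_H = 0.45/0.139 = 3.2374; s_K/(n + g + δ)_K = 0.23/0.139 = 1.6547.
Ratio = (3.2374/1.6547)^0.8519 = 1.9565^0.8519 ≈ 1.7714

y*_H / y*_K ≈ 1.771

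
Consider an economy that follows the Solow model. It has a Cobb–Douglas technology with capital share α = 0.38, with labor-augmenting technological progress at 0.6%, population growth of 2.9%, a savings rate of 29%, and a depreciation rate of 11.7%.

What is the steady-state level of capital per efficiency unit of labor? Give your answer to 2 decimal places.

k* = 2.83

Steady state requires s·f(k) = (n + g + δ)·k, i.e. s·k^α = (n + g + δ)·k.
Rearranging, k^(1−α) = s / (n + g + δ).
k^0.62 = 0.29 / (0.029 + 0.006 + 0.117) = 0.29 / 0.152 = 1.9079
k* = 1.9079^(1/0.62) ≈ 2.8347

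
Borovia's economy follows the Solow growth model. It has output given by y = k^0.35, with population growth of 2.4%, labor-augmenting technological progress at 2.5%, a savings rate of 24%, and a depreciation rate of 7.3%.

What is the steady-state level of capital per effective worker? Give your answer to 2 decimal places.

k* = 2.83

Steady state requires s·f(k) = (n + g + δ)·k, i.e. s·k^α = (n + g + δ)·k.
Rearranging, k^(1−α) = s / (n + g + δ).
k^0.65 = 0.24 / (0.024 + 0.025 + 0.073) = 0.24 / 0.122 = 1.9672
k* = 1.9672^(1/0.65) ≈ 2.8319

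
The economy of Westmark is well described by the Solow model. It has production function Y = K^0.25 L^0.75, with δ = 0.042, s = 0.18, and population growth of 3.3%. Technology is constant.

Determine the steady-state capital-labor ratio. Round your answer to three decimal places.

k* ≈ 3.213

At the steady state, Δk = 0, so s·k^α = (n + δ)·k.
Dividing both sides by k: k^(1−α) = s / (n + δ).
k^0.75 = 0.18 / (0.033 + 0.042) = 0.18 / 0.075 = 2.4000
k* = 2.4000^(1/0.75) ≈ 3.2133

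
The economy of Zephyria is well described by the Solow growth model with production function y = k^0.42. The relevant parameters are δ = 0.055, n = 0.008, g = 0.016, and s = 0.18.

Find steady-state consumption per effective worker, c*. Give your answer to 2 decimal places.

In steady state, investment equals break-even investment: s·k^α = (n + g + δ)·k.
Dividing both sides by k: k^(1−α) = s / (n + g + δ).
k^0.58 = 0.18 / (0.008 + 0.016 + 0.055) = 0.18 / 0.079 = 2.2785
k* = 2.2785^(1/0.58) ≈ 4.1365
y* = (k*)^α = 4.1365^0.42 ≈ 1.8155
c* = (1 − s)·y* = (1 − 0.18) × 1.8155 ≈ 1.4887

c* = 1.49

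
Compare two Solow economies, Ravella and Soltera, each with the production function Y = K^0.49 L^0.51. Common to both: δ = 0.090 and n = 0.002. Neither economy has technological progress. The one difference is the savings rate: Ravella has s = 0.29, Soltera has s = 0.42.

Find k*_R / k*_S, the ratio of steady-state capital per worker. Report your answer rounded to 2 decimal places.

Steady-state k* = [s/(n + δ)]^(1/(1−α)), so the ratio is [ (s_R/(n + δ)_R) / (s_S/(n + δ)_S) ]^1.9608.
s_R/(n + δ)_R = 0.29/0.092 = 3.1522; s_S/(n + δ)_S = 0.42/0.092 = 4.5652.
Ratio = (3.1522/4.5652)^1.9608 = 0.6905^1.9608 ≈ 0.4838

k*_R / k*_S ≈ 0.48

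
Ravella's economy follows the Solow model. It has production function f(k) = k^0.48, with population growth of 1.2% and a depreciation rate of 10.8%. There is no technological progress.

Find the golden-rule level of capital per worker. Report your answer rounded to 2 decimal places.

k_gold ≈ 14.38

The golden rule sets f'(k) = n + δ, i.e. α·k^(α−1) = n + δ.
So k^(1−α) = α / (n + δ) = 0.48 / 0.120 = 4.0000.
k_gold = 4.0000^(1/0.52) ≈ 14.3816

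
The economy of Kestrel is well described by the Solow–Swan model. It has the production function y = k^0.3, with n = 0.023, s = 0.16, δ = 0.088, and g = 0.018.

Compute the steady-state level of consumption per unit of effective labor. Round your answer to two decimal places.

c* ≈ 0.92

In steady state, investment equals break-even investment: s·k^α = (n + g + δ)·k.
Dividing both sides by k: k^(1−α) = s / (n + g + δ).
k^0.7 = 0.16 / (0.023 + 0.018 + 0.088) = 0.16 / 0.129 = 1.2403
k* = 1.2403^(1/0.7) ≈ 1.3602
y* = (k*)^α = 1.3602^0.3 ≈ 1.0967
c* = (1 − s)·y* = (1 − 0.16) × 1.0967 ≈ 0.9212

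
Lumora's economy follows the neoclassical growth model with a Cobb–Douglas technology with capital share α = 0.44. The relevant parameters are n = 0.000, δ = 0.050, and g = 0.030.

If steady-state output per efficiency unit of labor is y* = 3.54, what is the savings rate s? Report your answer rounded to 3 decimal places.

s ≈ 0.400

In steady state, investment equals break-even investment: s·k^α = (n + g + δ)·k.
Since y* = [s/(n + g + δ)]^(α/(1−α)), we have s/(n + g + δ) = (y*)^((1−α)/α) = 3.54^1.2727 = 4.9971.
Therefore s = 4.9971 × (n + g + δ) = 4.9971 × 0.080 = 0.3998.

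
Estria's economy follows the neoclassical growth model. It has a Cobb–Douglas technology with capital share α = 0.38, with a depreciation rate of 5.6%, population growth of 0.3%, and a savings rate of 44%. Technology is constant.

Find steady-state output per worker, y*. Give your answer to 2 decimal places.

In steady state, investment equals break-even investment: s·k^α = (n + δ)·k.
Rearranging, k^(1−α) = s / (n + δ).
k^0.62 = 0.44 / (0.003 + 0.056) = 0.44 / 0.059 = 7.4576
k* = 7.4576^(1/0.62) ≈ 25.5516
y* = (k*)^α = 25.5516^0.38 ≈ 3.4262

y* ≈ 3.43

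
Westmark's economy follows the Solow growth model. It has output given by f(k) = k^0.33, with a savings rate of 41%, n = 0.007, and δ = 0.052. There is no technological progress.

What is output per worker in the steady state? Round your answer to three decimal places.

y* ≈ 2.598

At the steady state, Δk = 0, so s·k^α = (n + δ)·k.
Dividing both sides by k: k^(1−α) = s / (n + δ).
k^0.67 = 0.41 / (0.007 + 0.052) = 0.41 / 0.059 = 6.9492
k* = 6.9492^(1/0.67) ≈ 18.0559
y* = (k*)^α = 18.0559^0.33 ≈ 2.5983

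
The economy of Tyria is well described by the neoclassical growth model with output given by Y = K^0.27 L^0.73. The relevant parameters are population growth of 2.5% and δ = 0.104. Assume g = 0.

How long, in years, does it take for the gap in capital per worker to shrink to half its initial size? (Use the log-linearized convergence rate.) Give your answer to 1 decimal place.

t_½ ≈ 7.4 years

Near the steady state the convergence rate is λ = (1 − α)(n + δ).
λ = (1 − 0.27) × 0.129 = 0.73 × 0.129 = 0.09417
Half-life = ln 2 / λ = 0.6931 / 0.09417 ≈ 7.36 years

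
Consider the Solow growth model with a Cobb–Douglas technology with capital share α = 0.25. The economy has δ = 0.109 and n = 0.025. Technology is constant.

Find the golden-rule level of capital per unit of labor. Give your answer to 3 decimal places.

The golden rule sets f'(k) = n + δ, i.e. α·k^(α−1) = n + δ.
So k^(1−α) = α / (n + δ) = 0.25 / 0.134 = 1.8657.
k_gold = 1.8657^(1/0.75) ≈ 2.2968

k_gold ≈ 2.297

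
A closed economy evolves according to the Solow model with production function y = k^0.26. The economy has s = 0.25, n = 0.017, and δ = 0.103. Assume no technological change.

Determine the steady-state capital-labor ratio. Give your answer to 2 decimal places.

In steady state, investment equals break-even investment: s·k^α = (n + δ)·k.
Rearranging, k^(1−α) = s / (n + δ).
k^0.74 = 0.25 / (0.017 + 0.103) = 0.25 / 0.120 = 2.0833
k* = 2.0833^(1/0.74) ≈ 2.6962

k* = 2.70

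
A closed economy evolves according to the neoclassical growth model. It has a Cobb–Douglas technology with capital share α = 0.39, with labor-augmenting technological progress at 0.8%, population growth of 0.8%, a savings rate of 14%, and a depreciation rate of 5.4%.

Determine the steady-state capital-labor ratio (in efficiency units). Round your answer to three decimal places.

k* = 3.115

Steady state requires s·f(k) = (n + g + δ)·k, i.e. s·k^α = (n + g + δ)·k.
Dividing both sides by k: k^(1−α) = s / (n + g + δ).
k^0.61 = 0.14 / (0.008 + 0.008 + 0.054) = 0.14 / 0.070 = 2.0000
k* = 2.0000^(1/0.61) ≈ 3.1152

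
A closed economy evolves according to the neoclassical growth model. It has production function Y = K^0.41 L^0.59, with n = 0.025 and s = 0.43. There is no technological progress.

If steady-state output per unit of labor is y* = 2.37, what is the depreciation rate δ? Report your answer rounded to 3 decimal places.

δ ≈ 0.099

In steady state, investment equals break-even investment: s·k^α = (n + δ)·k.
Since y* = [s/(n + δ)]^(α/(1−α)), we have s/(n + δ) = (y*)^((1−α)/α) = 2.37^1.439 = 3.4615.
Therefore n + δ = s / 3.4615 = 0.43 / 3.4615 = 0.1242, so δ = 0.1242 − 0.025 = 0.0992.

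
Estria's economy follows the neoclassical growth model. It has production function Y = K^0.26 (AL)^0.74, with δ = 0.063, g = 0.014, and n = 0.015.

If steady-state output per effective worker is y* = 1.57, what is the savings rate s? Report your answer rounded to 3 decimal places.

In steady state, investment equals break-even investment: s·k^α = (n + g + δ)·k.
Since y* = [s/(n + g + δ)]^(α/(1−α)), we have s/(n + g + δ) = (y*)^((1−α)/α) = 1.57^2.8462 = 3.6105.
Therefore s = 3.6105 × (n + g + δ) = 3.6105 × 0.092 = 0.3322.

s ≈ 0.332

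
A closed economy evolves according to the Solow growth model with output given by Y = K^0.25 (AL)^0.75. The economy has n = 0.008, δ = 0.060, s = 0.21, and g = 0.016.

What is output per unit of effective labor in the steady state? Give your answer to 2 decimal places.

Steady state requires s·f(k) = (n + g + δ)·k, i.e. s·k^α = (n + g + δ)·k.
Rearranging, k^(1−α) = s / (n + g + δ).
k^0.75 = 0.21 / (0.008 + 0.016 + 0.060) = 0.21 / 0.084 = 2.5000
k* = 2.5000^(1/0.75) ≈ 3.3930
y* = (k*)^α = 3.3930^0.25 ≈ 1.3572

y* ≈ 1.36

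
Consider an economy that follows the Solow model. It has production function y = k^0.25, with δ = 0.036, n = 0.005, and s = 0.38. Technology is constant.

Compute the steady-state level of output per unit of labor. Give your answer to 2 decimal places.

y* = 2.10

At the steady state, Δk = 0, so s·k^α = (n + δ)·k.
Dividing both sides by k: k^(1−α) = s / (n + δ).
k^0.75 = 0.38 / (0.005 + 0.036) = 0.38 / 0.041 = 9.2683
k* = 9.2683^(1/0.75) ≈ 19.4685
y* = (k*)^α = 19.4685^0.25 ≈ 2.1006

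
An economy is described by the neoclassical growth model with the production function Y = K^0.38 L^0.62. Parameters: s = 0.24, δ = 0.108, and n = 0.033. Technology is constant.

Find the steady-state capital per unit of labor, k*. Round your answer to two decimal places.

At the steady state, Δk = 0, so s·k^α = (n + δ)·k.
Rearranging, k^(1−α) = s / (n + δ).
k^0.62 = 0.24 / (0.033 + 0.108) = 0.24 / 0.141 = 1.7021
k* = 1.7021^(1/0.62) ≈ 2.3581

k* ≈ 2.36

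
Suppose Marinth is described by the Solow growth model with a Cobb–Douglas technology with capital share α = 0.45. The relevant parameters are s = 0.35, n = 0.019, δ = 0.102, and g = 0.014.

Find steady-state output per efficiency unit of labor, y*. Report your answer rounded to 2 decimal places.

y* ≈ 2.18

In steady state, investment equals break-even investment: s·k^α = (n + g + δ)·k.
Dividing both sides by k: k^(1−α) = s / (n + g + δ).
k^0.55 = 0.35 / (0.019 + 0.014 + 0.102) = 0.35 / 0.135 = 2.5926
k* = 2.5926^(1/0.55) ≈ 5.6526
y* = (k*)^α = 5.6526^0.45 ≈ 2.1803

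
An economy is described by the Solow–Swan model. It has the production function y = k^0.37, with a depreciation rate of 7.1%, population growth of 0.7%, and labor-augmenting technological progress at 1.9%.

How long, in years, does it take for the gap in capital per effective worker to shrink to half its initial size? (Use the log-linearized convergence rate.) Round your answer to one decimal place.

t_½ ≈ 11.3 years

Near the steady state the convergence rate is λ = (1 − α)(n + g + δ).
λ = (1 − 0.37) × 0.097 = 0.63 × 0.097 = 0.06111
Half-life = ln 2 / λ = 0.6931 / 0.06111 ≈ 11.34 years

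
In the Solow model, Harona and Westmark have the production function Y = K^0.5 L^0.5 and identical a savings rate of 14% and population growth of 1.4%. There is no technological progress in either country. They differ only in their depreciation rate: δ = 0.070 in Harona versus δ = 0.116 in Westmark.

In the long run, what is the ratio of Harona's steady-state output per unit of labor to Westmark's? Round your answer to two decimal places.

Steady-state y* = [s/(n + δ)]^(α/(1−α)), so the ratio is [ (s_H/(n + δ)_H) / (s_W/(n + δ)_W) ]^1.
s_H/(n + δ)_H = 0.14/0.084 = 1.6667; s_W/(n + δ)_W = 0.14/0.130 = 1.0769.
Ratio = (1.6667/1.0769)^1 = 1.5477^1 ≈ 1.5477

ratio ≈ 1.55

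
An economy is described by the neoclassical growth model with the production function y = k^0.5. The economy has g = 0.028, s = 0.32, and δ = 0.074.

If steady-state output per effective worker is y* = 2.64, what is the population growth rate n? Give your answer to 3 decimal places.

n ≈ 0.019

In steady state, investment equals break-even investment: s·k^α = (n + g + δ)·k.
Since y* = [s/(n + g + δ)]^(α/(1−α)), we have s/(n + g + δ) = (y*)^((1−α)/α) = 2.64^1 = 2.6400.
Therefore n + g + δ = s / 2.6400 = 0.32 / 2.6400 = 0.1212, so n = 0.1212 − 0.102 = 0.0192.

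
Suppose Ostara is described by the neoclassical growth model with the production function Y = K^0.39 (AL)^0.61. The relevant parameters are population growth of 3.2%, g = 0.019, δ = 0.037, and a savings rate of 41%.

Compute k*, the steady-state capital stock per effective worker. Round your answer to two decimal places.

k* ≈ 12.46

Steady state requires s·f(k) = (n + g + δ)·k, i.e. s·k^α = (n + g + δ)·k.
Rearranging, k^(1−α) = s / (n + g + δ).
k^0.61 = 0.41 / (0.032 + 0.019 + 0.037) = 0.41 / 0.088 = 4.6591
k* = 4.6591^(1/0.61) ≈ 12.4617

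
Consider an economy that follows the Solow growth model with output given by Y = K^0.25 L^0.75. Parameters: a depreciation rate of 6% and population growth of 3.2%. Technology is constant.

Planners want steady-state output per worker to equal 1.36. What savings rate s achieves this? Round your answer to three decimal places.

In steady state, investment equals break-even investment: s·k^α = (n + δ)·k.
Since y* = [s/(n + δ)]^(α/(1−α)), we have s/(n + δ) = (y*)^((1−α)/α) = 1.36^3 = 2.5155.
Therefore s = 2.5155 × (n + δ) = 2.5155 × 0.092 = 0.2314.

s ≈ 0.231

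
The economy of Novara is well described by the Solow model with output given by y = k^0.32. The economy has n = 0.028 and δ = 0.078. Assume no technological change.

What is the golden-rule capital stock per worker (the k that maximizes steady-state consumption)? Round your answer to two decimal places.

k_gold ≈ 5.08

The golden rule sets f'(k) = n + δ, i.e. α·k^(α−1) = n + δ.
So k^(1−α) = α / (n + δ) = 0.32 / 0.106 = 3.0189.
k_gold = 3.0189^(1/0.68) ≈ 5.0776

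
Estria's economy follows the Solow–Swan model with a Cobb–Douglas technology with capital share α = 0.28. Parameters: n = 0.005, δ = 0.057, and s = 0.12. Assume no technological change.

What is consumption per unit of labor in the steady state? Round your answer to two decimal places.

c* ≈ 1.14

Steady state requires s·f(k) = (n + δ)·k, i.e. s·k^α = (n + δ)·k.
Dividing both sides by k: k^(1−α) = s / (n + δ).
k^0.72 = 0.12 / (0.005 + 0.057) = 0.12 / 0.062 = 1.9355
k* = 1.9355^(1/0.72) ≈ 2.5022
y* = (k*)^α = 2.5022^0.28 ≈ 1.2928
c* = (1 − s)·y* = (1 − 0.12) × 1.2928 ≈ 1.1377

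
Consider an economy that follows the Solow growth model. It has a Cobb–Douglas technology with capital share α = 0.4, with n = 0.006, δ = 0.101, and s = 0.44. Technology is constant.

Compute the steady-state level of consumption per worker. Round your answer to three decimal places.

Steady state requires s·f(k) = (n + δ)·k, i.e. s·k^α = (n + δ)·k.
Rearranging, k^(1−α) = s / (n + δ).
k^0.6 = 0.44 / (0.006 + 0.101) = 0.44 / 0.107 = 4.1121
k* = 4.1121^(1/0.6) ≈ 10.5545
y* = (k*)^α = 10.5545^0.4 ≈ 2.5667
c* = (1 − s)·y* = (1 − 0.44) × 2.5667 ≈ 1.4374

c* = 1.437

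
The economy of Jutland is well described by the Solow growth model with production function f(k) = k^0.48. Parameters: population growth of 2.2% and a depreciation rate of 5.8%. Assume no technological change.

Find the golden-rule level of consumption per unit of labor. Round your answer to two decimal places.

c_gold ≈ 2.72

At the golden rule, f'(k) = n + δ, so α·k^(α−1) = n + δ and k_gold = (α/(n + δ))^(1/(1−α)).
k_gold = (0.48/0.080)^(1/0.52) = 6.0000^1.9231 ≈ 31.3663
c_gold = f(k_gold) − (n + δ)·k_gold = 5.2276 − 0.080×31.3663 ≈ 2.7183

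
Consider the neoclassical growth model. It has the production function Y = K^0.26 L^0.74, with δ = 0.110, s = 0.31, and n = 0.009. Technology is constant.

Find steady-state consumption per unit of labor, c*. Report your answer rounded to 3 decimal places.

c* = 0.966

Steady state requires s·f(k) = (n + δ)·k, i.e. s·k^α = (n + δ)·k.
Dividing both sides by k: k^(1−α) = s / (n + δ).
k^0.74 = 0.31 / (0.009 + 0.110) = 0.31 / 0.119 = 2.6050
k* = 2.6050^(1/0.74) ≈ 3.6467
y* = (k*)^α = 3.6467^0.26 ≈ 1.3999
c* = (1 − s)·y* = (1 − 0.31) × 1.3999 ≈ 0.9659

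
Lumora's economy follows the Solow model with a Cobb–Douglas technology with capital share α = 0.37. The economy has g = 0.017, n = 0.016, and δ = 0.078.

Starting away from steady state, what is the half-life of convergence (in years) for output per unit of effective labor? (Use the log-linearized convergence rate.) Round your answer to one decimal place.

half-life ≈ 9.9 years

Near the steady state the convergence rate is λ = (1 − α)(n + g + δ).
λ = (1 − 0.37) × 0.111 = 0.63 × 0.111 = 0.06993
Half-life = ln 2 / λ = 0.6931 / 0.06993 ≈ 9.91 years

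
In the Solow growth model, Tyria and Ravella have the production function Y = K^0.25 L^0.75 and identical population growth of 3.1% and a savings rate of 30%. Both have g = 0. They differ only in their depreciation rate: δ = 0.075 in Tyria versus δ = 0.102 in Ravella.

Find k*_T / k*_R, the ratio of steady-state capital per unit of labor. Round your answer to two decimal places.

Steady-state k* = [s/(n + δ)]^(1/(1−α)), so the ratio is [ (s_T/(n + δ)_T) / (s_R/(n + δ)_R) ]^1.3333.
s_T/(n + δ)_T = 0.30/0.106 = 2.8302; s_R/(n + δ)_R = 0.30/0.133 = 2.2556.
Ratio = (2.8302/2.2556)^1.3333 = 1.2547^1.3333 ≈ 1.3533

ratio ≈ 1.35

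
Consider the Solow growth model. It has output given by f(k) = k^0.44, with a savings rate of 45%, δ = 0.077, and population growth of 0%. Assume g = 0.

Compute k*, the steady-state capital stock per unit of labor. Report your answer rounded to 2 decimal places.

k* ≈ 23.40

At the steady state, Δk = 0, so s·k^α = (n + δ)·k.
Rearranging, k^(1−α) = s / (n + δ).
k^0.56 = 0.45 / (0.000 + 0.077) = 0.45 / 0.077 = 5.8442
k* = 5.8442^(1/0.56) ≈ 23.3966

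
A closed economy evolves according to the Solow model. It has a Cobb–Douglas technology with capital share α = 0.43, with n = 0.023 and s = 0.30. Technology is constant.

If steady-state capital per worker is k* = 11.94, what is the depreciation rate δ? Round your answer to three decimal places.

Steady state requires s·f(k) = (n + δ)·k, i.e. s·k^α = (n + δ)·k.
So s / (n + δ) = (k*)^(1−α) = 11.94^0.57 = 4.1105.
Therefore n + δ = s / 4.1105 = 0.30 / 4.1105 = 0.0730, so δ = 0.0730 − 0.023 = 0.0500.

δ ≈ 0.050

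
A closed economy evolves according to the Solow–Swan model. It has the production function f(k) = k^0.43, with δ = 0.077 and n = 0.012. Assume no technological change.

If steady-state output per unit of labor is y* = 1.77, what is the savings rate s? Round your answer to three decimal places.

At the steady state, Δk = 0, so s·k^α = (n + δ)·k.
Since y* = [s/(n + δ)]^(α/(1−α)), we have s/(n + δ) = (y*)^((1−α)/α) = 1.77^1.3256 = 2.1316.
Therefore s = 2.1316 × (n + δ) = 2.1316 × 0.089 = 0.1897.

s ≈ 0.190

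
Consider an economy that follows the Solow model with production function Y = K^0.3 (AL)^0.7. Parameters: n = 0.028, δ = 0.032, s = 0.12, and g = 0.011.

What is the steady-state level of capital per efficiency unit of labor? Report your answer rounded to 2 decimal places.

In steady state, investment equals break-even investment: s·k^α = (n + g + δ)·k.
Rearranging, k^(1−α) = s / (n + g + δ).
k^0.7 = 0.12 / (0.028 + 0.011 + 0.032) = 0.12 / 0.071 = 1.6901
k* = 1.6901^(1/0.7) ≈ 2.1164

k* = 2.12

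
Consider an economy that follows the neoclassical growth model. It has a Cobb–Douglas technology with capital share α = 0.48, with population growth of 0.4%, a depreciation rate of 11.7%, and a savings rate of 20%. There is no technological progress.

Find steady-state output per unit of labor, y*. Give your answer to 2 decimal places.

y* ≈ 1.59

At the steady state, Δk = 0, so s·k^α = (n + δ)·k.
Rearranging, k^(1−α) = s / (n + δ).
k^0.52 = 0.20 / (0.004 + 0.117) = 0.20 / 0.121 = 1.6529
k* = 1.6529^(1/0.52) ≈ 2.6285
y* = (k*)^α = 2.6285^0.48 ≈ 1.5902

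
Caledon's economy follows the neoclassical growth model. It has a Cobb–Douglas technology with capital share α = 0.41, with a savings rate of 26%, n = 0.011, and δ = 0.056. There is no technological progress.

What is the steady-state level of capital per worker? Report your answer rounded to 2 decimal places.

In steady state, investment equals break-even investment: s·k^α = (n + δ)·k.
Dividing both sides by k: k^(1−α) = s / (n + δ).
k^0.59 = 0.26 / (0.011 + 0.056) = 0.26 / 0.067 = 3.8806
k* = 3.8806^(1/0.59) ≈ 9.9571

k* ≈ 9.96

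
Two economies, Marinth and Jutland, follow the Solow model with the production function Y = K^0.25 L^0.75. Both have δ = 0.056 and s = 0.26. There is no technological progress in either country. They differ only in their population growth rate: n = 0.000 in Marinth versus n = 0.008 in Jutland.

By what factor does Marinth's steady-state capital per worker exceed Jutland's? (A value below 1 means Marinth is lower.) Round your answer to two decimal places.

k*_M / k*_J ≈ 1.19

Steady-state k* = [s/(n + δ)]^(1/(1−α)), so the ratio is [ (s_M/(n + δ)_M) / (s_J/(n + δ)_J) ]^1.3333.
s_M/(n + δ)_M = 0.26/0.056 = 4.6429; s_J/(n + δ)_J = 0.26/0.064 = 4.0625.
Ratio = (4.6429/4.0625)^1.3333 = 1.1429^1.3333 ≈ 1.1949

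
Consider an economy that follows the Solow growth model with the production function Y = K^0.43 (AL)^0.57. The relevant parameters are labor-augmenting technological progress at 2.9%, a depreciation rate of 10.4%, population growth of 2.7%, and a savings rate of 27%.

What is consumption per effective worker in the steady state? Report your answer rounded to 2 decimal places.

c* ≈ 1.08

Steady state requires s·f(k) = (n + g + δ)·k, i.e. s·k^α = (n + g + δ)·k.
Dividing both sides by k: k^(1−α) = s / (n + g + δ).
k^0.57 = 0.27 / (0.027 + 0.029 + 0.104) = 0.27 / 0.160 = 1.6875
k* = 1.6875^(1/0.57) ≈ 2.5042
y* = (k*)^α = 2.5042^0.43 ≈ 1.4840
c* = (1 − s)·y* = (1 − 0.27) × 1.4840 ≈ 1.0833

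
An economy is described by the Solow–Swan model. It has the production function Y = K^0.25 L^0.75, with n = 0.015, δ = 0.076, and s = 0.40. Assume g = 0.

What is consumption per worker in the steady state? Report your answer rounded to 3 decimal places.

At the steady state, Δk = 0, so s·k^α = (n + δ)·k.
Rearranging, k^(1−α) = s / (n + δ).
k^0.75 = 0.40 / (0.015 + 0.076) = 0.40 / 0.091 = 4.3956
k* = 4.3956^(1/0.75) ≈ 7.2004
y* = (k*)^α = 7.2004^0.25 ≈ 1.6381
c* = (1 − s)·y* = (1 − 0.40) × 1.6381 ≈ 0.9829

c* ≈ 0.983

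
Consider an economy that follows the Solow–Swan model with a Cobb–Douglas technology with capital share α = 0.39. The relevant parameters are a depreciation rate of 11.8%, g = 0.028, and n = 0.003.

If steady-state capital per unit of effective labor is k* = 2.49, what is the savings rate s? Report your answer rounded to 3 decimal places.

Steady state requires s·f(k) = (n + g + δ)·k, i.e. s·k^α = (n + g + δ)·k.
So s / (n + g + δ) = (k*)^(1−α) = 2.49^0.61 = 1.7445.
Therefore s = 1.7445 × (n + g + δ) = 1.7445 × 0.149 = 0.2599.

s ≈ 0.260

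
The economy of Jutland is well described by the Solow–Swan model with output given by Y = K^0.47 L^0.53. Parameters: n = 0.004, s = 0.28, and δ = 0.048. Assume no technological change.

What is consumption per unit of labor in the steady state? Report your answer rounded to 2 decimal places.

c* ≈ 3.20

At the steady state, Δk = 0, so s·k^α = (n + δ)·k.
Dividing both sides by k: k^(1−α) = s / (n + δ).
k^0.53 = 0.28 / (0.004 + 0.048) = 0.28 / 0.052 = 5.3846
k* = 5.3846^(1/0.53) ≈ 23.9626
y* = (k*)^α = 23.9626^0.47 ≈ 4.4502
c* = (1 − s)·y* = (1 − 0.28) × 4.4502 ≈ 3.2041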